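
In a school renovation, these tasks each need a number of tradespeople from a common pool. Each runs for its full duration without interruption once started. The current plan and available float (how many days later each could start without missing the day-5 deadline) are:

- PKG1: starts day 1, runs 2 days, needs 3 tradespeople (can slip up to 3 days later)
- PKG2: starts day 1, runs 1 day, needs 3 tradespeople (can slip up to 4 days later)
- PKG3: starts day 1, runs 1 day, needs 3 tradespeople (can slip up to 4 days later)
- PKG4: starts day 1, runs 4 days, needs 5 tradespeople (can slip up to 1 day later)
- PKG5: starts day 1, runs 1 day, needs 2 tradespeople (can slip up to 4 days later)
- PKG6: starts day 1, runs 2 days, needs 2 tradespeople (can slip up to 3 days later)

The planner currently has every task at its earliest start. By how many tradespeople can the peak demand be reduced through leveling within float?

Early-start peak: d1:18  d2:10  d3:5  d4:5  d5:0 ⇒ 18.
Leveled (PKG1@1, PKG2@1, PKG3@3, PKG4@2, PKG5@1, PKG6@4): d1:8  d2:8  d3:8  d4:7  d5:7 ⇒ 8.
Reduction 18 − 8 = 10.

10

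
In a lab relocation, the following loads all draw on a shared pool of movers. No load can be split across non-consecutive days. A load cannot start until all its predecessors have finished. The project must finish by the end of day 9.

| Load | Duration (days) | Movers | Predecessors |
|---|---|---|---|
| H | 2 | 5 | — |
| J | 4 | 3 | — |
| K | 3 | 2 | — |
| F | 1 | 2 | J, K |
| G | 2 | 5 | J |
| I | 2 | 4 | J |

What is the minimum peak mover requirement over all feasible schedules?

Early-start (H@1, J@1, K@1, F@5, G@5, I@5) gives peak 11: d1:10  d2:10  d3:5  d4:3  d5:11  d6:9  d7:0  d8:0  d9:0.
Shift K→3, F→6, I→7.
Schedule H@1, J@1, K@3, F@6, G@5, I@7: d1:8  d2:8  d3:5  d4:5  d5:7  d6:7  d7:4  d8:4  d9:0 — peak 8.

8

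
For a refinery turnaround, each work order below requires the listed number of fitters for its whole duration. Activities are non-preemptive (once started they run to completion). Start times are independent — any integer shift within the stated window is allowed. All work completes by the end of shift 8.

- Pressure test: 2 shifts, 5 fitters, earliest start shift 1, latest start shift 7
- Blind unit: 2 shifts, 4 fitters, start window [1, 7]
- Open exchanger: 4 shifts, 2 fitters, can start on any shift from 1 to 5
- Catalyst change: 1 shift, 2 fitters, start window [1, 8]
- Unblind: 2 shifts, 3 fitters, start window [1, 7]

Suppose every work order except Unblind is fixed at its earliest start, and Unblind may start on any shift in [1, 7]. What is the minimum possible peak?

13

Unblind@1: s1:16  s2:14  s3:2  s4:2  s5:0  s6:0  s7:0  s8:0 → peak 16
Unblind@2: s1:13  s2:14  s3:5  s4:2  s5:0  s6:0  s7:0  s8:0 → peak 14
Unblind@3: s1:13  s2:11  s3:5  s4:5  s5:0  s6:0  s7:0  s8:0 → peak 13
Unblind@4: s1:13  s2:11  s3:2  s4:5  s5:3  s6:0  s7:0  s8:0 → peak 13
Unblind@5: s1:13  s2:11  s3:2  s4:2  s5:3  s6:3  s7:0  s8:0 → peak 13
Unblind@6: s1:13  s2:11  s3:2  s4:2  s5:0  s6:3  s7:3  s8:0 → peak 13
Unblind@7: s1:13  s2:11  s3:2  s4:2  s5:0  s6:0  s7:3  s8:3 → peak 13
Best is Unblind@3, peak 13.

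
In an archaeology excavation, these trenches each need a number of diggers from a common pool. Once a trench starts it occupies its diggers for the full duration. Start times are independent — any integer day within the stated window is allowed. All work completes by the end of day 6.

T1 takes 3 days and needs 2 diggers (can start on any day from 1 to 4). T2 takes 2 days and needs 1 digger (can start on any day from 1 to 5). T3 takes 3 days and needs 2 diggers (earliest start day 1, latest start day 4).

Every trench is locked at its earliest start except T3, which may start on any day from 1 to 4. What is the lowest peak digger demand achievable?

3

T3@1: d1:5  d2:5  d3:4  d4:0  d5:0  d6:0 → peak 5
T3@2: d1:3  d2:5  d3:4  d4:2  d5:0  d6:0 → peak 5
T3@3: d1:3  d2:3  d3:4  d4:2  d5:2  d6:0 → peak 4
T3@4: d1:3  d2:3  d3:2  d4:2  d5:2  d6:2 → peak 3
Best is T3@4, peak 3.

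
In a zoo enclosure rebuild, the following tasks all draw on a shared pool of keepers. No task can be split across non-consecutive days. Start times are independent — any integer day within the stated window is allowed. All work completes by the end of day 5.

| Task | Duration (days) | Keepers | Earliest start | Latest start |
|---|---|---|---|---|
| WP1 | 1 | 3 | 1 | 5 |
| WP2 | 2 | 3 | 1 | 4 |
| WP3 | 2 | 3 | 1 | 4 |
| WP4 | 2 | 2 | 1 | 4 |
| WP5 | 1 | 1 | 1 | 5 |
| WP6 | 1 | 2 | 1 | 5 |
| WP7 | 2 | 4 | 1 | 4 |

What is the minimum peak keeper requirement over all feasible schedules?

6

Early-start (WP1@1, WP2@1, WP3@1, WP4@1, WP5@1, WP6@1, WP7@1) gives peak 18: d1:18  d2:12  d3:0  d4:0  d5:0.
Shift WP3→2, WP4→3, WP5→3, WP6→5, WP7→4.
Schedule WP1@1, WP2@1, WP3@2, WP4@3, WP5@3, WP6@5, WP7@4: d1:6  d2:6  d3:6  d4:6  d5:6 — peak 6.
Total keeper-days = 30 over 5 days ⇒ peak ≥ ⌈30/5⌉ = 6, so 6 is optimal.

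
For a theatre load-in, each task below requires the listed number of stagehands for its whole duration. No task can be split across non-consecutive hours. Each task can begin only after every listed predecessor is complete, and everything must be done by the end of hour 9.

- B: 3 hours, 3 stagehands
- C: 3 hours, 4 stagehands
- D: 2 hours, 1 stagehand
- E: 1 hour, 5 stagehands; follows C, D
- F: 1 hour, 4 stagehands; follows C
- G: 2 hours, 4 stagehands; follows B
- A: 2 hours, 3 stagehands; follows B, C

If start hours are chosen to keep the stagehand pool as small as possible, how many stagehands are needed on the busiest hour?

Early-start (B@1, C@1, D@1, E@4, F@4, G@4, A@4) gives peak 16: h1:8  h2:8  h3:7  h4:16  h5:7  h6:0  h7:0  h8:0  h9:0.
Shift D→4, E→6, G→7, A→7.
Schedule B@1, C@1, D@4, E@6, F@4, G@7, A@7: h1:7  h2:7  h3:7  h4:5  h5:1  h6:5  h7:7  h8:7  h9:0 — peak 7.

7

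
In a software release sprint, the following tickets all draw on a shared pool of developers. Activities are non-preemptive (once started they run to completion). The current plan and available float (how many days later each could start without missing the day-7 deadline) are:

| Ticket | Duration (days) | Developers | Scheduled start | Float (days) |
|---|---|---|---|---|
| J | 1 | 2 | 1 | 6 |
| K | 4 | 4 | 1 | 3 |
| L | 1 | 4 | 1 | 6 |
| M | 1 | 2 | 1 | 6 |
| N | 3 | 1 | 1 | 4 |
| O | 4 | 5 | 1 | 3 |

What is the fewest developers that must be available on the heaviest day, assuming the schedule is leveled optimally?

9

Early-start (J@1, K@1, L@1, M@1, N@1, O@1) gives peak 18: d1:18  d2:10  d3:10  d4:9  d5:0  d6:0  d7:0.
Shift L→2, O→4.
Schedule J@1, K@1, L@2, M@1, N@1, O@4: d1:9  d2:9  d3:5  d4:9  d5:5  d6:5  d7:5 — peak 9.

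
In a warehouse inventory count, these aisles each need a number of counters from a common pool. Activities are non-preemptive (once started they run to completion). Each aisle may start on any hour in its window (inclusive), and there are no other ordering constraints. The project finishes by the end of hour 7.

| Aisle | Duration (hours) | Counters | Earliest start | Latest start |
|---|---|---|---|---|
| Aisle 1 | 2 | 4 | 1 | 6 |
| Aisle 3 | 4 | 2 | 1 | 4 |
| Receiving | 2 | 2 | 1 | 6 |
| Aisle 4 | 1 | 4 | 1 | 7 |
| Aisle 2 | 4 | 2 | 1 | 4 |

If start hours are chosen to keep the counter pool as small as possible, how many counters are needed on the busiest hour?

6

Early-start (Aisle 1@1, Aisle 3@1, Receiving@1, Aisle 4@1, Aisle 2@1) gives peak 14: h1:14  h2:10  h3:4  h4:4  h5:0  h6:0  h7:0.
Shift Receiving→3, Aisle 4→5, Aisle 2→3.
Schedule Aisle 1@1, Aisle 3@1, Receiving@3, Aisle 4@5, Aisle 2@3: h1:6  h2:6  h3:6  h4:6  h5:6  h6:2  h7:0 — peak 6.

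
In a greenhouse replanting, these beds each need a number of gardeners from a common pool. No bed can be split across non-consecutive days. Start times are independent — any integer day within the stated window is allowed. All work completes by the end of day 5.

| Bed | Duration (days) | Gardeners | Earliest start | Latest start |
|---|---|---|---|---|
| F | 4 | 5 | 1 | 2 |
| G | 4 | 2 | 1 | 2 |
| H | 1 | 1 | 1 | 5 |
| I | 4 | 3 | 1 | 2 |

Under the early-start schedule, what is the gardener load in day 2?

10

At early start, day 2 has: F, G, I.
Demand: 5 + 2 + 3 = 10.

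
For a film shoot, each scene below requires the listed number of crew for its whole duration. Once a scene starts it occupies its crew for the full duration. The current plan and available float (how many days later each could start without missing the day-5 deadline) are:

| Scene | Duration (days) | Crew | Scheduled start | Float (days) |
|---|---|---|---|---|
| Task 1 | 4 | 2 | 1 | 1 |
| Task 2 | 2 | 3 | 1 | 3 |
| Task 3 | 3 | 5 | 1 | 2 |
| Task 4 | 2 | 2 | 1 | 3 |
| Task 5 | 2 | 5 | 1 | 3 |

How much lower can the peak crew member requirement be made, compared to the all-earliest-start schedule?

Early-start peak: d1:17  d2:17  d3:7  d4:2  d5:0 ⇒ 17.
Leveled (Task 1@1, Task 2@1, Task 3@1, Task 4@3, Task 5@4): d1:10  d2:10  d3:9  d4:9  d5:5 ⇒ 10.
Reduction 17 − 10 = 7.

7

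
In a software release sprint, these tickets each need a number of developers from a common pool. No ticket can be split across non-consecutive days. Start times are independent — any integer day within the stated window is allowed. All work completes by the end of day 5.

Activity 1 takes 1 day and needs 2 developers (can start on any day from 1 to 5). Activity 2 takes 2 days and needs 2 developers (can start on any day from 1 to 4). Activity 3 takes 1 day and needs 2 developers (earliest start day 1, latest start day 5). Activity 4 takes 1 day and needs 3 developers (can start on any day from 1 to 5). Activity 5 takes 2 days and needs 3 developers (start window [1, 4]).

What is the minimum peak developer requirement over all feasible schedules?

Early-start (Activity 1@1, Activity 2@1, Activity 3@1, Activity 4@1, Activity 5@1) gives peak 12: d1:12  d2:5  d3:0  d4:0  d5:0.
Shift Activity 3→2, Activity 4→3, Activity 5→4.
Schedule Activity 1@1, Activity 2@1, Activity 3@2, Activity 4@3, Activity 5@4: d1:4  d2:4  d3:3  d4:3  d5:3 — peak 4.
Total developer-days = 17 over 5 days ⇒ peak ≥ ⌈17/5⌉ = 4, so 4 is optimal.

4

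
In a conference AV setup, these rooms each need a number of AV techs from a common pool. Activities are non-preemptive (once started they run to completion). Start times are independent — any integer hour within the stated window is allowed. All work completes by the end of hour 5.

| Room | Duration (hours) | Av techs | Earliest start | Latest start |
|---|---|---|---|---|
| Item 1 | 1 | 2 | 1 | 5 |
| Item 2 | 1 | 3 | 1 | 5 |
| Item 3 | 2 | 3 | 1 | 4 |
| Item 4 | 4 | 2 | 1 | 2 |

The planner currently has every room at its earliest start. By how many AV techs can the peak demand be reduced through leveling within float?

Early-start peak: h1:10  h2:5  h3:2  h4:2  h5:0 ⇒ 10.
Leveled (Item 1@1, Item 2@1, Item 3@2, Item 4@2): h1:5  h2:5  h3:5  h4:2  h5:2 ⇒ 5.
Reduction 10 − 5 = 5.

5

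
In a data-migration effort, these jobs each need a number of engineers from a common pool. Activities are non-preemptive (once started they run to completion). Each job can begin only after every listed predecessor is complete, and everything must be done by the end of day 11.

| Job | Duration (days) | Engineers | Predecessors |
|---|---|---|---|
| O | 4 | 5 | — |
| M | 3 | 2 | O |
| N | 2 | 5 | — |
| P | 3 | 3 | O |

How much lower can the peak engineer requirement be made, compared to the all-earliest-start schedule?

Early-start peak: d1:10  d2:10  d3:5  d4:5  d5:5  d6:5  d7:5  d8:0  d9:0  d10:0  d11:0 ⇒ 10.
Leveled (O@1, M@5, N@8, P@5): d1:5  d2:5  d3:5  d4:5  d5:5  d6:5  d7:5  d8:5  d9:5  d10:0  d11:0 ⇒ 5.
Reduction 10 − 5 = 5.

5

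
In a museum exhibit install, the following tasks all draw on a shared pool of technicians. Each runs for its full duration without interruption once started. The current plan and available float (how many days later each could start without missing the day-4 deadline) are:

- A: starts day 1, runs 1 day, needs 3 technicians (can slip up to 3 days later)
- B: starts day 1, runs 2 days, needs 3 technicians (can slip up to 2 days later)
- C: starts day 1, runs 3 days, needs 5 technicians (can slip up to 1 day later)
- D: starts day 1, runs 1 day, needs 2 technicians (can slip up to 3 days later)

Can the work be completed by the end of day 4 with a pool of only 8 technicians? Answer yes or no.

Schedule A@1, B@1, C@2, D@1: d1:8  d2:8  d3:5  d4:5 — peak 8 ≤ 8.

yes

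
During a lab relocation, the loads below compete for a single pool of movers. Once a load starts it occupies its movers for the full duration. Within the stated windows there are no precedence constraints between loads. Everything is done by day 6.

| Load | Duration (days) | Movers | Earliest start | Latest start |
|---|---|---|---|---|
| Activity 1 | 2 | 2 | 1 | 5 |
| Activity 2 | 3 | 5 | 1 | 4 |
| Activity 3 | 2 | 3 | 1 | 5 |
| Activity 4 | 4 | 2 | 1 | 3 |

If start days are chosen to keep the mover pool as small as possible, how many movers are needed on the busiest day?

7

Early-start (Activity 1@1, Activity 2@1, Activity 3@1, Activity 4@1) gives peak 12: d1:12  d2:12  d3:7  d4:2  d5:0  d6:0.
Shift Activity 3→4, Activity 4→3.
Schedule Activity 1@1, Activity 2@1, Activity 3@4, Activity 4@3: d1:7  d2:7  d3:7  d4:5  d5:5  d6:2 — peak 7.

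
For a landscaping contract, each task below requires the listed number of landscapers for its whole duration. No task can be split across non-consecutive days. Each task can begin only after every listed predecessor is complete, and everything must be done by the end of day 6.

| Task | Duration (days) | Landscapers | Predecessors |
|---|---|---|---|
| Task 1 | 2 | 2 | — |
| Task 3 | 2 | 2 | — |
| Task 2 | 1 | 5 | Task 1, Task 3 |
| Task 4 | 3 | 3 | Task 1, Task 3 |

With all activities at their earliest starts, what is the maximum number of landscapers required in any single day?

8

Early-start schedule: Task 1@1, Task 3@1, Task 2@3, Task 4@3.
Load per day: day 1: 4, day 2: 4, day 3: 8, day 4: 3, day 5: 3, day 6: 0.
Peak is 8.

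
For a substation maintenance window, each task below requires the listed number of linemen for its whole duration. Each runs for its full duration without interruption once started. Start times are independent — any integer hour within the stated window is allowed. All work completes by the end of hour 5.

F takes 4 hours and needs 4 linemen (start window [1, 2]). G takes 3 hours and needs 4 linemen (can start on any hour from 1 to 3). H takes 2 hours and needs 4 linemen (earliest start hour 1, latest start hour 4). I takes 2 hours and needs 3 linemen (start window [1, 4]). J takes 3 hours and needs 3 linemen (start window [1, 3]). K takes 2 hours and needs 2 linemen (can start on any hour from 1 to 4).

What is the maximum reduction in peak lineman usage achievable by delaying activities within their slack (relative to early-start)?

8

Early-start peak: h1:20  h2:20  h3:11  h4:4  h5:0 ⇒ 20.
Leveled (F@1, G@1, H@1, I@4, J@3, K@4): h1:12  h2:12  h3:11  h4:12  h5:8 ⇒ 12.
Reduction 20 − 12 = 8.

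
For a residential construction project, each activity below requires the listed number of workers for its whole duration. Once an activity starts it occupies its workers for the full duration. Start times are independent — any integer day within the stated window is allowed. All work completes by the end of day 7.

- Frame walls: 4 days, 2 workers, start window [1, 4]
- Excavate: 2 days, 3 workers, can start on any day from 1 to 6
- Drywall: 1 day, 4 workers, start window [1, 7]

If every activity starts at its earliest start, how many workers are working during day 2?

At early start, day 2 has: Frame walls, Excavate.
Demand: 2 + 3 = 5.

5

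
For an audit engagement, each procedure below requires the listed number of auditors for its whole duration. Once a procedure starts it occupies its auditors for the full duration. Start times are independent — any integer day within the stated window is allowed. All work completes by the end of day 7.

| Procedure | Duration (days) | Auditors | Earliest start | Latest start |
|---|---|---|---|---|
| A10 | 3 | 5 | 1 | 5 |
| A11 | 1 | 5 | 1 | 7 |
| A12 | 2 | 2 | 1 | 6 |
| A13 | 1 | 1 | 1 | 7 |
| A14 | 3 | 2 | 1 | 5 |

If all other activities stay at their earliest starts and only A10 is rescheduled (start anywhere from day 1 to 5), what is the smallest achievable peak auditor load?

10

A10@1: d1:15  d2:9  d3:7  d4:0  d5:0  d6:0  d7:0 → peak 15
A10@2: d1:10  d2:9  d3:7  d4:5  d5:0  d6:0  d7:0 → peak 10
A10@3: d1:10  d2:4  d3:7  d4:5  d5:5  d6:0  d7:0 → peak 10
A10@4: d1:10  d2:4  d3:2  d4:5  d5:5  d6:5  d7:0 → peak 10
A10@5: d1:10  d2:4  d3:2  d4:0  d5:5  d6:5  d7:5 → peak 10
Best is A10@2, peak 10.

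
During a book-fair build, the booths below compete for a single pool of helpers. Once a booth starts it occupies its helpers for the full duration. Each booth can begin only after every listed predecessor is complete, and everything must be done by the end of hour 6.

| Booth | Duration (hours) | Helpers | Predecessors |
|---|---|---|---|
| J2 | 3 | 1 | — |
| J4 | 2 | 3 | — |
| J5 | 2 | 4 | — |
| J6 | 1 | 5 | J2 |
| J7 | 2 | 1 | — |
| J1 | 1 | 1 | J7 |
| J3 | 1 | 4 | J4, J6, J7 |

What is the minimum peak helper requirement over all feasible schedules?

Early-start (J2@1, J4@1, J5@1, J6@4, J7@1, J1@3, J3@5) gives peak 9: h1:9  h2:9  h3:2  h4:5  h5:4  h6:0.
Shift J5→3, J6→5, J1→4, J3→6.
Schedule J2@1, J4@1, J5@3, J6@5, J7@1, J1@4, J3@6: h1:5  h2:5  h3:5  h4:5  h5:5  h6:4 — peak 5.
Total helper-hours = 29 over 6 hours ⇒ peak ≥ ⌈29/6⌉ = 5, so 5 is optimal.

5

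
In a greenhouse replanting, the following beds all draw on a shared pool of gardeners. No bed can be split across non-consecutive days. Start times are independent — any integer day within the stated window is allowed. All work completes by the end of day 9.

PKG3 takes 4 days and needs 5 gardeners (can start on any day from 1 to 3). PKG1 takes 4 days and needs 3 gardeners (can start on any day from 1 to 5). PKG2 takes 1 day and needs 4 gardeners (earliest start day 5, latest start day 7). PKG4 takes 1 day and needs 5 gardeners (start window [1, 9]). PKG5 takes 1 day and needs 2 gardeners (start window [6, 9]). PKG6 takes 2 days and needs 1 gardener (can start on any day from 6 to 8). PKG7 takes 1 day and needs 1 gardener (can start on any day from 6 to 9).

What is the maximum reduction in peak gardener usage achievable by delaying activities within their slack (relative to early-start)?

Early-start peak: d1:13  d2:8  d3:8  d4:8  d5:4  d6:4  d7:1  d8:0  d9:0 ⇒ 13.
Leveled (PKG3@1, PKG1@5, PKG2@5, PKG4@9, PKG5@6, PKG6@6, PKG7@6): d1:5  d2:5  d3:5  d4:5  d5:7  d6:7  d7:4  d8:3  d9:5 ⇒ 7.
Reduction 13 − 7 = 6.

6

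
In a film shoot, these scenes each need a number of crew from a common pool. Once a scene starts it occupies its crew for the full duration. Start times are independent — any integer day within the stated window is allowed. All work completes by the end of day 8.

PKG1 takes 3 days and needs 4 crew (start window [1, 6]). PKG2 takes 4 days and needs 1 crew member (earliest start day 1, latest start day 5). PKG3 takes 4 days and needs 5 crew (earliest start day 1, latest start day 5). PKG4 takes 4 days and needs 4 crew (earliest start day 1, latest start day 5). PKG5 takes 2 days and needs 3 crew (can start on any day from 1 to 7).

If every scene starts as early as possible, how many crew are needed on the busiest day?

17

Early-start schedule: PKG1@1, PKG2@1, PKG3@1, PKG4@1, PKG5@1.
Load per day: day 1: 17, day 2: 17, day 3: 14, day 4: 10, day 5: 0, day 6: 0, day 7: 0, day 8: 0.
Peak is 17.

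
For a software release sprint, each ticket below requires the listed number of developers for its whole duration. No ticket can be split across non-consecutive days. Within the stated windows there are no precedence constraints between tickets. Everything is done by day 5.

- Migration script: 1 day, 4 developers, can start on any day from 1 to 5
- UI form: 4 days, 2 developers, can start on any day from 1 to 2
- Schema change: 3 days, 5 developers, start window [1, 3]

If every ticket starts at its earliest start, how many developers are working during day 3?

At early start, day 3 has: UI form, Schema change.
Demand: 2 + 5 = 7.

7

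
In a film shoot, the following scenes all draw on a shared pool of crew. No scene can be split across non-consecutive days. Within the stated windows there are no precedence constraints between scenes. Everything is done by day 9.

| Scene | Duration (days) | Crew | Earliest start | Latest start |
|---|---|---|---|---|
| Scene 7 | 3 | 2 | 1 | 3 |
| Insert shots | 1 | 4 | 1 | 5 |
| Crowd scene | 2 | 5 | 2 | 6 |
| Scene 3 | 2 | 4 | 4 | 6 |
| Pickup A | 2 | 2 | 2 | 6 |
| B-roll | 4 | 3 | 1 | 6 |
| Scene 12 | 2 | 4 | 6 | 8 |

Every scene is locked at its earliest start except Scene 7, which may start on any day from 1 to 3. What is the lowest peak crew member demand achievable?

12

Scene 7@1: d1:9  d2:12  d3:12  d4:7  d5:4  d6:4  d7:4  d8:0  d9:0 → peak 12
Scene 7@2: d1:7  d2:12  d3:12  d4:9  d5:4  d6:4  d7:4  d8:0  d9:0 → peak 12
Scene 7@3: d1:7  d2:10  d3:12  d4:9  d5:6  d6:4  d7:4  d8:0  d9:0 → peak 12
Best is Scene 7@1, peak 12.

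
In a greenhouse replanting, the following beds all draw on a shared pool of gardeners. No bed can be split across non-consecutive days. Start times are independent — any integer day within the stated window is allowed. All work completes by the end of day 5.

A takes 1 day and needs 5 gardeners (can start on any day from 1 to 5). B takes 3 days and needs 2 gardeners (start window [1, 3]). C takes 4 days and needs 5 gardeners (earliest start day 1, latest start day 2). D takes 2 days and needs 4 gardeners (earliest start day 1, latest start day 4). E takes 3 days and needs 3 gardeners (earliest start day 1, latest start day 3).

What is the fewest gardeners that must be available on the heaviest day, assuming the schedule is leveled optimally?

10

Early-start (A@1, B@1, C@1, D@1, E@1) gives peak 19: d1:19  d2:14  d3:10  d4:5  d5:0.
Shift C→2, D→4.
Schedule A@1, B@1, C@2, D@4, E@1: d1:10  d2:10  d3:10  d4:9  d5:9 — peak 10.
Total gardener-days = 48 over 5 days ⇒ peak ≥ ⌈48/5⌉ = 10, so 10 is optimal.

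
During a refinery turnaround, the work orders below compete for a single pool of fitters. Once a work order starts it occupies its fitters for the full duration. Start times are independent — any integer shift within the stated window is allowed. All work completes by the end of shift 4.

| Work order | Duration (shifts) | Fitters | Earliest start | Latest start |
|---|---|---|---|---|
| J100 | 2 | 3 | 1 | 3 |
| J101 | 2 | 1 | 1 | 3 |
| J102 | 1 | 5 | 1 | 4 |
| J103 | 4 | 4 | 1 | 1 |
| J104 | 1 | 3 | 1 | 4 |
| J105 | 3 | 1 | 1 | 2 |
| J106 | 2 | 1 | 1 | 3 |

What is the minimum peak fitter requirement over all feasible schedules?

10

Early-start (J100@1, J101@1, J102@1, J103@1, J104@1, J105@1, J106@1) gives peak 18: s1:18  s2:10  s3:5  s4:4.
Shift J102→3, J104→4.
Schedule J100@1, J101@1, J102@3, J103@1, J104@4, J105@1, J106@1: s1:10  s2:10  s3:10  s4:7 — peak 10.
Total fitter-shifts = 37 over 4 shifts ⇒ peak ≥ ⌈37/4⌉ = 10, so 10 is optimal.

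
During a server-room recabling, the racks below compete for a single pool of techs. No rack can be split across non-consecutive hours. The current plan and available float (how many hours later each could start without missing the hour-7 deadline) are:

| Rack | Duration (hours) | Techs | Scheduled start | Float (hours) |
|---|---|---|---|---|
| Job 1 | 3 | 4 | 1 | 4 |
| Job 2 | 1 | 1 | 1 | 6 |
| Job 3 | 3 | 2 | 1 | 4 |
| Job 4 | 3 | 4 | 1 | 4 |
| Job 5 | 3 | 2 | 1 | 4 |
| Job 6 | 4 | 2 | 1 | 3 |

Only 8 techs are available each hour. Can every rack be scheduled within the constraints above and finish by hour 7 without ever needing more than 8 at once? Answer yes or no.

Schedule Job 1@1, Job 2@1, Job 3@1, Job 4@4, Job 5@2, Job 6@4: h1:7  h2:8  h3:8  h4:8  h5:6  h6:6  h7:2 — peak 8 ≤ 8.

yes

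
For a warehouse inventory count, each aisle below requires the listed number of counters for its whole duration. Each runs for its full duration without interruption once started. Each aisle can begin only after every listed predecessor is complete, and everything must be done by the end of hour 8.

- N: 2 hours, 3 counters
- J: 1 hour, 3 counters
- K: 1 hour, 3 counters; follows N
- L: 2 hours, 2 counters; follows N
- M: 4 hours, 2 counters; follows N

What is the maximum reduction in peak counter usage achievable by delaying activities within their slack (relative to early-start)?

3

Early-start peak: h1:6  h2:3  h3:7  h4:4  h5:2  h6:2  h7:0  h8:0 ⇒ 7.
Leveled (N@1, J@3, K@4, L@5, M@5): h1:3  h2:3  h3:3  h4:3  h5:4  h6:4  h7:2  h8:2 ⇒ 4.
Reduction 7 − 4 = 3.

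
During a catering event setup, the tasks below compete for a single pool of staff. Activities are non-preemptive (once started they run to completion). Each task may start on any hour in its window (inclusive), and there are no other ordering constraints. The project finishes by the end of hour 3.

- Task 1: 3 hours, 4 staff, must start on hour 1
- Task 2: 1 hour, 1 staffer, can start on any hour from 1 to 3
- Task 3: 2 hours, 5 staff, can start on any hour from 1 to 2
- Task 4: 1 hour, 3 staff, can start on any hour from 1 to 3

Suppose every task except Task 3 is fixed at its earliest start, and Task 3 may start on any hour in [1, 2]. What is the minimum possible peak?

9

Task 3@1: h1:13  h2:9  h3:4 → peak 13
Task 3@2: h1:8  h2:9  h3:9 → peak 9
Best is Task 3@2, peak 9.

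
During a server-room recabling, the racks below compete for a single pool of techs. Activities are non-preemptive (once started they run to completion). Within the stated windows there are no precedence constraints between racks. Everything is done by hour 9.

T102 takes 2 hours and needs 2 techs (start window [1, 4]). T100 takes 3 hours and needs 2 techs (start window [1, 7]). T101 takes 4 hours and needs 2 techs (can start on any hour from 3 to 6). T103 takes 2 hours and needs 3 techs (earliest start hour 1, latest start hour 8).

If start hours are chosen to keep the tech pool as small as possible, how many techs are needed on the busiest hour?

Early-start (T102@1, T100@1, T101@3, T103@1) gives peak 7: h1:7  h2:7  h3:4  h4:2  h5:2  h6:2  h7:0  h8:0  h9:0.
Shift T103→7.
Schedule T102@1, T100@1, T101@3, T103@7: h1:4  h2:4  h3:4  h4:2  h5:2  h6:2  h7:3  h8:3  h9:0 — peak 4.

4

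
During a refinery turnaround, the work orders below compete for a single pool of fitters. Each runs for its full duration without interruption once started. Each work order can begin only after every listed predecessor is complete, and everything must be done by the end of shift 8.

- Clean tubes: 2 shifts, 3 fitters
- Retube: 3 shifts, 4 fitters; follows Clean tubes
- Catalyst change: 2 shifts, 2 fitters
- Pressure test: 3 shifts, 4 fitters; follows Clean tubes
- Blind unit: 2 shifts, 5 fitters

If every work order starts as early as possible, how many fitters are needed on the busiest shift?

10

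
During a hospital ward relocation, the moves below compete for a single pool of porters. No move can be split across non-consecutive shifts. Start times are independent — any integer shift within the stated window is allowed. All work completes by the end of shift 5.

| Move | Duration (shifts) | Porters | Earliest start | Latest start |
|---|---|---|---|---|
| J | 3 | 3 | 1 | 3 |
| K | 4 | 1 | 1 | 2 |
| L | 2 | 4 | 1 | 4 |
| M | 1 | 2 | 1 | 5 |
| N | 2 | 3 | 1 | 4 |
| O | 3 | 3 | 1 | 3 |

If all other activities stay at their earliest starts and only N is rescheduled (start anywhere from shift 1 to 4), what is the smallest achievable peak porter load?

13

N@1: s1:16  s2:14  s3:7  s4:1  s5:0 → peak 16
N@2: s1:13  s2:14  s3:10  s4:1  s5:0 → peak 14
N@3: s1:13  s2:11  s3:10  s4:4  s5:0 → peak 13
N@4: s1:13  s2:11  s3:7  s4:4  s5:3 → peak 13
Best is N@3, peak 13.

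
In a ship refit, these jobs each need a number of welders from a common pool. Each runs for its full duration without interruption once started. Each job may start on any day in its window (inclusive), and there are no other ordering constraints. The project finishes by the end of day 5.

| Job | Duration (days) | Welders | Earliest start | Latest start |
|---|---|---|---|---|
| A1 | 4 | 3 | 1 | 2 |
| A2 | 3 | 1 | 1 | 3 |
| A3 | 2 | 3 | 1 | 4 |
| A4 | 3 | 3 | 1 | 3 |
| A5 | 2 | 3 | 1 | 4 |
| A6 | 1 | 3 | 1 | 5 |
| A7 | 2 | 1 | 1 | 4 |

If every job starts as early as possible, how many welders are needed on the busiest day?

Early-start schedule: A1@1, A2@1, A3@1, A4@1, A5@1, A6@1, A7@1.
Load per day: day 1: 17, day 2: 14, day 3: 7, day 4: 3, day 5: 0.
Peak is 17.

17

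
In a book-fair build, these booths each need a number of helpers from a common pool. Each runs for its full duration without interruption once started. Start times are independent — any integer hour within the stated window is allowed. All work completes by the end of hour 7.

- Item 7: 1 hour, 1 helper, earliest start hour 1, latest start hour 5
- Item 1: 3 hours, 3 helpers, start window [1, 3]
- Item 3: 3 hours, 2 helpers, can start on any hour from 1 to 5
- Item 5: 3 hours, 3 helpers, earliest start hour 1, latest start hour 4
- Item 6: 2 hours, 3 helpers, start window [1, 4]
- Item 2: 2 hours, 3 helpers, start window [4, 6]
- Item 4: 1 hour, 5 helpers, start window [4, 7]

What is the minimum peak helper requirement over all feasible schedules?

8

Early-start (Item 7@1, Item 1@1, Item 3@1, Item 5@1, Item 6@1, Item 2@4, Item 4@4) gives peak 12: h1:12  h2:11  h3:8  h4:8  h5:3  h6:0  h7:0.
Shift Item 5→2, Item 6→4, Item 2→5, Item 4→6.
Schedule Item 7@1, Item 1@1, Item 3@1, Item 5@2, Item 6@4, Item 2@5, Item 4@6: h1:6  h2:8  h3:8  h4:6  h5:6  h6:8  h7:0 — peak 8.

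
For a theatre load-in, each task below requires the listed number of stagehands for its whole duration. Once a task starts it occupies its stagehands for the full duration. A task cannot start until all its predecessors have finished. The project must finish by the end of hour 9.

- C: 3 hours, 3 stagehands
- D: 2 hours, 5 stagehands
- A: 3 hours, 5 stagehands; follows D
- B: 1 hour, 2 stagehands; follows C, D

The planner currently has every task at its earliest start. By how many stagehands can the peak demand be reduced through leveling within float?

3

Early-start peak: h1:8  h2:8  h3:8  h4:7  h5:5  h6:0  h7:0  h8:0  h9:0 ⇒ 8.
Leveled (C@1, D@4, A@6, B@9): h1:3  h2:3  h3:3  h4:5  h5:5  h6:5  h7:5  h8:5  h9:2 ⇒ 5.
Reduction 8 − 5 = 3.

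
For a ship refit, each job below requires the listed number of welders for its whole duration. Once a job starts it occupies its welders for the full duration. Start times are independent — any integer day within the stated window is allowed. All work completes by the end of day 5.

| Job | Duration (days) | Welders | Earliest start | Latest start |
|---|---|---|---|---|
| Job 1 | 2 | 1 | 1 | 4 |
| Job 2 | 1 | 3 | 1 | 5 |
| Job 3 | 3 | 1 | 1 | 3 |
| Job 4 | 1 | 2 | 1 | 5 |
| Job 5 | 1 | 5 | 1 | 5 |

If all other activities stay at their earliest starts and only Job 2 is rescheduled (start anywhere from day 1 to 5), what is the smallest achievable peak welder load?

9

Job 2@1: d1:12  d2:2  d3:1  d4:0  d5:0 → peak 12
Job 2@2: d1:9  d2:5  d3:1  d4:0  d5:0 → peak 9
Job 2@3: d1:9  d2:2  d3:4  d4:0  d5:0 → peak 9
Job 2@4: d1:9  d2:2  d3:1  d4:3  d5:0 → peak 9
Job 2@5: d1:9  d2:2  d3:1  d4:0  d5:3 → peak 9
Best is Job 2@2, peak 9.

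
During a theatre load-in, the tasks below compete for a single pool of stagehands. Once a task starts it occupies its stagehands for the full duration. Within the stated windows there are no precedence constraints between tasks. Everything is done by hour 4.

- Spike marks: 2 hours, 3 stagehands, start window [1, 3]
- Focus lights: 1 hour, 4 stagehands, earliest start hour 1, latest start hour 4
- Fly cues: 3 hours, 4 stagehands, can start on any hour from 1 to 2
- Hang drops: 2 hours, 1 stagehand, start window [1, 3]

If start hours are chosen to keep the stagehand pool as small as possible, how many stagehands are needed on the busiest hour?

Early-start (Spike marks@1, Focus lights@1, Fly cues@1, Hang drops@1) gives peak 12: h1:12  h2:8  h3:4  h4:0.
Shift Fly cues→2, Hang drops→3.
Schedule Spike marks@1, Focus lights@1, Fly cues@2, Hang drops@3: h1:7  h2:7  h3:5  h4:5 — peak 7.

7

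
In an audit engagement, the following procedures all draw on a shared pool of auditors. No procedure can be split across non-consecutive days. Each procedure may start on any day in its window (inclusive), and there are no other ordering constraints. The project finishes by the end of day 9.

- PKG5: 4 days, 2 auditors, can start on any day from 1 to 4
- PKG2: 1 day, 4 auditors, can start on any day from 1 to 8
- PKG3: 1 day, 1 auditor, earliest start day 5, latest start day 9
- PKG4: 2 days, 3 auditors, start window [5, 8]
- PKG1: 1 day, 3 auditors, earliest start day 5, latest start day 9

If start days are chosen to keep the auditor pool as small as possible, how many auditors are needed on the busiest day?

4

Early-start (PKG5@1, PKG2@1, PKG3@5, PKG4@5, PKG1@5) gives peak 7: d1:6  d2:2  d3:2  d4:2  d5:7  d6:3  d7:0  d8:0  d9:0.
Shift PKG2→5, PKG3→6, PKG4→6, PKG1→8.
Schedule PKG5@1, PKG2@5, PKG3@6, PKG4@6, PKG1@8: d1:2  d2:2  d3:2  d4:2  d5:4  d6:4  d7:3  d8:3  d9:0 — peak 4.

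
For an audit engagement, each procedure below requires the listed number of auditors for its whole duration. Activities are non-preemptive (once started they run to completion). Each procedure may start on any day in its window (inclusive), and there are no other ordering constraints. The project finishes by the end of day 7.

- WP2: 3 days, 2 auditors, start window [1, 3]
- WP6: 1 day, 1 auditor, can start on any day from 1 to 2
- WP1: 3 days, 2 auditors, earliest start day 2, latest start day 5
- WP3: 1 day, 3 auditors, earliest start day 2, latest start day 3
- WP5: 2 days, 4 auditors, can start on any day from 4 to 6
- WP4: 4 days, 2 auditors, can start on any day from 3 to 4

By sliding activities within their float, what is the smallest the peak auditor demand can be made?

6

Early-start (WP2@1, WP6@1, WP1@2, WP3@2, WP5@4, WP4@3) gives peak 8: d1:3  d2:7  d3:6  d4:8  d5:6  d6:2  d7:0.
Shift WP1→3, WP5→6.
Schedule WP2@1, WP6@1, WP1@3, WP3@2, WP5@6, WP4@3: d1:3  d2:5  d3:6  d4:4  d5:4  d6:6  d7:4 — peak 6.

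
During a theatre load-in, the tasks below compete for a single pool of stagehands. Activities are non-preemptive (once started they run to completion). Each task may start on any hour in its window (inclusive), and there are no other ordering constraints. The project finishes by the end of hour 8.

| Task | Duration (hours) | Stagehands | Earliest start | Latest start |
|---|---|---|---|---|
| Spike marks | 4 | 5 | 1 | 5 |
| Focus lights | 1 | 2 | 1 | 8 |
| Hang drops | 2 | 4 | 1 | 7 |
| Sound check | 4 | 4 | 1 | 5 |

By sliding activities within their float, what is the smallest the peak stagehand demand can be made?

8

Early-start (Spike marks@1, Focus lights@1, Hang drops@1, Sound check@1) gives peak 15: h1:15  h2:13  h3:9  h4:9  h5:0  h6:0  h7:0  h8:0.
Shift Hang drops→5, Sound check→5.
Schedule Spike marks@1, Focus lights@1, Hang drops@5, Sound check@5: h1:7  h2:5  h3:5  h4:5  h5:8  h6:8  h7:4  h8:4 — peak 8.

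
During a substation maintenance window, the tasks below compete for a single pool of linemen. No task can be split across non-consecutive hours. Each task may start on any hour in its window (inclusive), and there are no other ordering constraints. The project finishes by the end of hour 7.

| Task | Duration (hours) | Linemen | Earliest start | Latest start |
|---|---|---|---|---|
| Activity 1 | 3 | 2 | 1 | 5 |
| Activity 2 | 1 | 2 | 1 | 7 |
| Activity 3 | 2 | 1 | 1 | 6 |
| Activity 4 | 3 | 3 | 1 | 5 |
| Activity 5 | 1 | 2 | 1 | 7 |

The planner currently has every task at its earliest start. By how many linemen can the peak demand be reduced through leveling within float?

6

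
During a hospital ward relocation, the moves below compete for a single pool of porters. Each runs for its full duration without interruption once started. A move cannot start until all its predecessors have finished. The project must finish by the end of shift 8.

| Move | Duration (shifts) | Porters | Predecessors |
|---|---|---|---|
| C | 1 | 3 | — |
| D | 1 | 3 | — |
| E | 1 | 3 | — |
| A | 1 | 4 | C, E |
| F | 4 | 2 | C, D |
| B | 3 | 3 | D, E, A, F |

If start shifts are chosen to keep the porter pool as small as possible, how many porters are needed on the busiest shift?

Early-start (C@1, D@1, E@1, A@2, F@2, B@6) gives peak 9: s1:9  s2:6  s3:2  s4:2  s5:2  s6:3  s7:3  s8:3.
Shift E→2, A→3.
Schedule C@1, D@1, E@2, A@3, F@2, B@6: s1:6  s2:5  s3:6  s4:2  s5:2  s6:3  s7:3  s8:3 — peak 6.
No arrangement of the 10 feasible schedules does better.

6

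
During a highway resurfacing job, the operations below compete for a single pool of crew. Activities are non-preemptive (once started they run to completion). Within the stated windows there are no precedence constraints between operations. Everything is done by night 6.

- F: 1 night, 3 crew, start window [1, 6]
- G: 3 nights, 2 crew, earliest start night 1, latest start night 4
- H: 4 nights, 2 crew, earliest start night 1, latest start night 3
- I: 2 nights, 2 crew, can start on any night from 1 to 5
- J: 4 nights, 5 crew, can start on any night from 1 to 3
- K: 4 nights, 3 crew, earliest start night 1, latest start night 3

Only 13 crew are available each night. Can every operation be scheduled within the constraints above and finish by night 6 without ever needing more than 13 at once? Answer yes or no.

Schedule F@1, G@1, H@1, I@1, J@2, K@3: n1:9  n2:11  n3:12  n4:10  n5:8  n6:3 — peak 12 ≤ 13.

yes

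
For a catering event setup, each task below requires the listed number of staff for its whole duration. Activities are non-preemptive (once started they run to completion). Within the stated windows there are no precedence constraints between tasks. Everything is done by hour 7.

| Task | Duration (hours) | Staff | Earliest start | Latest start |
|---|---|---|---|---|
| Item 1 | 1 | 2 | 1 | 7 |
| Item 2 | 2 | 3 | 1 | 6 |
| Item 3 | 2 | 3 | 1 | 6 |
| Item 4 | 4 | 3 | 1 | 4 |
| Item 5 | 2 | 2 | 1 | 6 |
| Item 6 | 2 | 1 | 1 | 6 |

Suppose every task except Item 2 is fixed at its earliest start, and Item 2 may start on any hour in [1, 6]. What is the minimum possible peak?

11

Item 2@1: h1:14  h2:12  h3:3  h4:3  h5:0  h6:0  h7:0 → peak 14
Item 2@2: h1:11  h2:12  h3:6  h4:3  h5:0  h6:0  h7:0 → peak 12
Item 2@3: h1:11  h2:9  h3:6  h4:6  h5:0  h6:0  h7:0 → peak 11
Item 2@4: h1:11  h2:9  h3:3  h4:6  h5:3  h6:0  h7:0 → peak 11
Item 2@5: h1:11  h2:9  h3:3  h4:3  h5:3  h6:3  h7:0 → peak 11
Item 2@6: h1:11  h2:9  h3:3  h4:3  h5:0  h6:3  h7:3 → peak 11
Best is Item 2@3, peak 11.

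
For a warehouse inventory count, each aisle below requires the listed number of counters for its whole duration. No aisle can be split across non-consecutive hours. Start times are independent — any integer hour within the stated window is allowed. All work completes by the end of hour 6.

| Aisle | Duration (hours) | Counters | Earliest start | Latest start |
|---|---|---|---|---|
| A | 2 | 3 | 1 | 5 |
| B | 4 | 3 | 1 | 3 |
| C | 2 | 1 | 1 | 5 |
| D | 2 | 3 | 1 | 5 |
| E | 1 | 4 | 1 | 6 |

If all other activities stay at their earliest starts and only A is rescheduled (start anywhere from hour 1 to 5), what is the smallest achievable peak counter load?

11

A@1: h1:14  h2:10  h3:3  h4:3  h5:0  h6:0 → peak 14
A@2: h1:11  h2:10  h3:6  h4:3  h5:0  h6:0 → peak 11
A@3: h1:11  h2:7  h3:6  h4:6  h5:0  h6:0 → peak 11
A@4: h1:11  h2:7  h3:3  h4:6  h5:3  h6:0 → peak 11
A@5: h1:11  h2:7  h3:3  h4:3  h5:3  h6:3 → peak 11
Best is A@2, peak 11.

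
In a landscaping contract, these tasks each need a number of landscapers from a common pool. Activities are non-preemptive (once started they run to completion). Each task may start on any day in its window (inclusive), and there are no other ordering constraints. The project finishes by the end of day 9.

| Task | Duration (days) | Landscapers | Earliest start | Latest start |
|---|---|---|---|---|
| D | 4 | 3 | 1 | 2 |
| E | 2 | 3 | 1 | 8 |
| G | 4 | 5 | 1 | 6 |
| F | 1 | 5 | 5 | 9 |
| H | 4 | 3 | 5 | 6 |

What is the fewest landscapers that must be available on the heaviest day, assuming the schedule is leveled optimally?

8

Early-start (D@1, E@1, G@1, F@5, H@5) gives peak 11: d1:11  d2:11  d3:8  d4:8  d5:8  d6:3  d7:3  d8:3  d9:0.
Shift G→3, F→7.
Schedule D@1, E@1, G@3, F@7, H@5: d1:6  d2:6  d3:8  d4:8  d5:8  d6:8  d7:8  d8:3  d9:0 — peak 8.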